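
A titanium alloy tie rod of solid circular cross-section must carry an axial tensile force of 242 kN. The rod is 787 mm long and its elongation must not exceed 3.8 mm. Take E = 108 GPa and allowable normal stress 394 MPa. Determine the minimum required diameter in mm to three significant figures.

28.0 mm

Required area A ≥ P/σ_allow = 242000/394 = 614.2 mm².
For a solid circular section, d ≥ √(4A/π) = 27.96 mm.
Elongation limit: A ≥ PL/(Eδ_allow) = 242000·787/(108000·3.8) = 464.1 mm² ⇒ d ≥ 24.31 mm.
The stress limit governs.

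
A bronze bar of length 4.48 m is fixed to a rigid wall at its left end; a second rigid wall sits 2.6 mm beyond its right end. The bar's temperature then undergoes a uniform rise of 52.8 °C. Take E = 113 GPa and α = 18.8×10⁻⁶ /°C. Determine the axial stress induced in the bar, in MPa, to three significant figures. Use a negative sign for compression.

-46.6 MPa

Free thermal expansion αLΔT = 18.8e-6 · 4480 · 52.8 = 4.447 mm.
The walls engage after the gap closes; constrained expansion = 4.447 − 2.6 = 1.847 mm.
The walls impose strain ε = −(1.847)/4480 = -4.1228e-04; σ = Eε = 113000 · -4.1228e-04 = -46.59 MPa.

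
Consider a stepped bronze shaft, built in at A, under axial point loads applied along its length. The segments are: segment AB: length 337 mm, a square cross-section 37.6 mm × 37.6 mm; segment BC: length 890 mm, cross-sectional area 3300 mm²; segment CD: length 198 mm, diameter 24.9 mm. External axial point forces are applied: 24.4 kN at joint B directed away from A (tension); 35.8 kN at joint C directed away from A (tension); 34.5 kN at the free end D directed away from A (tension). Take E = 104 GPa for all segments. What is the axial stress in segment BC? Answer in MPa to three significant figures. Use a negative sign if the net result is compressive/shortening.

21.3 MPa

Internal axial forces (sectioning from the free end, tension +): N_CD = 34.5 kN, N_BC = 70.3 kN, N_AB = 94.7 kN.
σ_BC = N_BC/A_BC = 70300/3300 = 21.3 MPa.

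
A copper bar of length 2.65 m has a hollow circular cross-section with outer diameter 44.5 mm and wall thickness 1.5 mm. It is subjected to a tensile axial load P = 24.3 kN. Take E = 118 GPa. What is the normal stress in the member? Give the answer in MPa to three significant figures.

A = 202.6 mm².
σ = N/A = 24300/202.6 = 119.9 MPa.

120 MPa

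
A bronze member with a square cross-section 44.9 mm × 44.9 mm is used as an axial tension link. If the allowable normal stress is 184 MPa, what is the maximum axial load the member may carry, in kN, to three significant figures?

371 kN

A = 2016 mm².
P_max = σ_allow · A = 184 · 2016 = 370900 N = 370.9 kN.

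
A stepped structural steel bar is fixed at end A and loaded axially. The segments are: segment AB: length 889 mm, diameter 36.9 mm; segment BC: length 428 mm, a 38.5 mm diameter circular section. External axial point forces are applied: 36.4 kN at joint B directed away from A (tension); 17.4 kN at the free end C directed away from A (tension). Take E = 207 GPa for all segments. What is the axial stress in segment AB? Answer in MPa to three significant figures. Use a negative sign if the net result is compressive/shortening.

Internal axial forces (sectioning from the free end, tension +): N_BC = 17.4 kN, N_AB = 53.8 kN.
A_AB = 1069 mm².
σ_AB = N_AB/A_AB = 53800/1069 = 50.31 MPa.

50.3 MPa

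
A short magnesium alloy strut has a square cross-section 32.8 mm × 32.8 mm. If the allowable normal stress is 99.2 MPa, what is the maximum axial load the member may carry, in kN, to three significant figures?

107 kN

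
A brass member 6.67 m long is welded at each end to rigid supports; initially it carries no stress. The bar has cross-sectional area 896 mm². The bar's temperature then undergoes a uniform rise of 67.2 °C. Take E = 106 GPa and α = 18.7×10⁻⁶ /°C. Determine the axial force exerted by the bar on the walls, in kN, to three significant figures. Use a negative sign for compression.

-119 kN

Free thermal expansion αLΔT = 18.7e-6 · 6670 · 67.2 = 8.382 mm.
The walls impose strain ε = −(8.382)/6670 = -1.2566e-03; σ = Eε = 106000 · -1.2566e-03 = -133.2 MPa.
Wall reaction R = σ·A = -133.2·896 = -119400 N = -119.4 kN.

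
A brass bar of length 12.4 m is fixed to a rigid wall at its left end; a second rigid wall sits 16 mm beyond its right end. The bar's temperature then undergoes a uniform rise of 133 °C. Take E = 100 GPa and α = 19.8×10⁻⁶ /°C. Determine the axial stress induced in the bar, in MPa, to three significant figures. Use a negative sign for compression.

-134 MPa

Free thermal expansion αLΔT = 19.8e-6 · 12400 · 133 = 32.65 mm.
The walls engage after the gap closes; constrained expansion = 32.65 − 16 = 16.65 mm.
The walls impose strain ε = −(16.65)/12400 = -1.3431e-03; σ = Eε = 100000 · -1.3431e-03 = -134.3 MPa.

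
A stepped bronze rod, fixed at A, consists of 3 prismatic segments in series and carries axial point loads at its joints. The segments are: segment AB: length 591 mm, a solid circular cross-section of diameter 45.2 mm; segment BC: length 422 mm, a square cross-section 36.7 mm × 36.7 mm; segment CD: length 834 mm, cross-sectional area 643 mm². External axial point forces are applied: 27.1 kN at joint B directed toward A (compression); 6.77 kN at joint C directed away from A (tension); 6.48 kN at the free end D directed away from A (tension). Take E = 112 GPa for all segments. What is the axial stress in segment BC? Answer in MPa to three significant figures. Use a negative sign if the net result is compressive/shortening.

9.84 MPa

Internal axial forces (sectioning from the free end, tension +): N_CD = 6.48 kN, N_BC = 13.25 kN, N_AB = -13.85 kN.
A_BC = 1347 mm².
σ_BC = N_BC/A_BC = 13250/1347 = 9.837 MPa.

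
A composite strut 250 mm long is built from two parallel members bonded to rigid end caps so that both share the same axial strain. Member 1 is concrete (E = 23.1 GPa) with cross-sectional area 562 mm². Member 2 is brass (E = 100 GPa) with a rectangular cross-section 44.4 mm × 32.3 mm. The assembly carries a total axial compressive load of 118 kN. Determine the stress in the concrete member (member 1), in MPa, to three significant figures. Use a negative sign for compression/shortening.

A_2 = 1434 mm².
Equal strain + equilibrium ⇒ each member carries load in proportion to AE: A₁E₁ = 12980000 N, A₂E₂ = 143400000 N, ΣAE = 156400000 N.
σ₁ = P·E₁/ΣAE = -118000·23100/156400000 = -17.43 MPa.

-17.4 MPa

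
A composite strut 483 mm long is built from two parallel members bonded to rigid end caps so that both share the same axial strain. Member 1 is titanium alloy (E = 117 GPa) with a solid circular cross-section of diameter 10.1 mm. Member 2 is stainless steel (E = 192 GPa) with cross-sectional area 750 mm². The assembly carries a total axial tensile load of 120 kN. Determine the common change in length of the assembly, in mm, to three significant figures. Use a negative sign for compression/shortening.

A_1 = 80.12 mm².
Equal strain + equilibrium ⇒ each member carries load in proportion to AE: A₁E₁ = 9374000 N, A₂E₂ = 144000000 N, ΣAE = 153400000 N.
δ = PL/ΣAE = 120000·483/153400000 = 0.3779 mm.

0.378 mm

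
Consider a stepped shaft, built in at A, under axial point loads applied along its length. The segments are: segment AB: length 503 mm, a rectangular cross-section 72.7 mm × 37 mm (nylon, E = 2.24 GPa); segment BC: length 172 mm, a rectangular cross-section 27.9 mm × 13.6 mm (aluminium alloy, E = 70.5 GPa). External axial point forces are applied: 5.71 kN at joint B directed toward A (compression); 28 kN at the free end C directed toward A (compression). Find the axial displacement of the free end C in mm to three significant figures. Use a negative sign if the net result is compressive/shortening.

-2.99 mm

Internal axial forces (sectioning from the free end, tension +): N_BC = -28 kN, N_AB = -33.71 kN.
A_AB = 2690 mm².
A_BC = 379.4 mm².
δ_AB = -33710·503/(2690·2240) = -2.814 mm
δ_BC = -28000·172/(379.4·70500) = -0.18 mm
δ = Σδ_i = -2.994 mm.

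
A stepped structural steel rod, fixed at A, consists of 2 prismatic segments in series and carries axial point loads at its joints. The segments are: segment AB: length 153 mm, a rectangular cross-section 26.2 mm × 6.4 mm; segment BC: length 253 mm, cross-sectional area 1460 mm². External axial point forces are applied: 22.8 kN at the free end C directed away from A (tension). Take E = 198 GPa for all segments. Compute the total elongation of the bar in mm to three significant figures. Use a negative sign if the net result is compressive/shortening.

Internal axial forces (sectioning from the free end, tension +): N_BC = 22.8 kN, N_AB = 22.8 kN.
A_AB = 167.7 mm².
δ_AB = 22800·153/(167.7·198000) = 0.1051 mm
δ_BC = 22800·253/(1460·198000) = 0.01995 mm
δ = Σδ_i = 0.125 mm.

0.125 mm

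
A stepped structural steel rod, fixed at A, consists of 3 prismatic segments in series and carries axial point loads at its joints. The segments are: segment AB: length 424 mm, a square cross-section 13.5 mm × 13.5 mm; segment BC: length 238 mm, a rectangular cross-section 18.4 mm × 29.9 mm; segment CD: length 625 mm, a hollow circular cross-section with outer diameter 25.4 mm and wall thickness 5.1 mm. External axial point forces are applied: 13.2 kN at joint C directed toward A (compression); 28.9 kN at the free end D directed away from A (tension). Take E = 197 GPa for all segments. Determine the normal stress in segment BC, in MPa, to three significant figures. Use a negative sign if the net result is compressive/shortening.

28.5 MPa

Internal axial forces (sectioning from the free end, tension +): N_CD = 28.9 kN, N_BC = 15.7 kN, N_AB = 15.7 kN.
A_BC = 550.2 mm².
σ_BC = N_BC/A_BC = 15700/550.2 = 28.54 MPa.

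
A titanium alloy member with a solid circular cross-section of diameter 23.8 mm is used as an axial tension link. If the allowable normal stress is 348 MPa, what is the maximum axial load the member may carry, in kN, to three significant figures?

A = 444.9 mm².
P_max = σ_allow · A = 348 · 444.9 = 154800 N = 154.8 kN.

155 kN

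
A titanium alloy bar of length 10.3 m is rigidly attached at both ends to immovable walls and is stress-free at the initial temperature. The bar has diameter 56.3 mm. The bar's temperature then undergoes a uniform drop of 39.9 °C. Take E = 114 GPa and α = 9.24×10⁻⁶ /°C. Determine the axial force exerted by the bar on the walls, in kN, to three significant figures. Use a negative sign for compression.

105 kN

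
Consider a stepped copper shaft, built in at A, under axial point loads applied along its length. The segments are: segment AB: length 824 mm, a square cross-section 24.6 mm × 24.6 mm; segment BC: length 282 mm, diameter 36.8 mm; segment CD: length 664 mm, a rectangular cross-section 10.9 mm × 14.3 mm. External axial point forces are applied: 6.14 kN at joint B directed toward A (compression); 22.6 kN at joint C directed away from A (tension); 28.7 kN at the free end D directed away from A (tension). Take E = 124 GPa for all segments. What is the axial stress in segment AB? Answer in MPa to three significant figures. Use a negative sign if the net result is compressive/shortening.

74.6 MPa

Internal axial forces (sectioning from the free end, tension +): N_CD = 28.7 kN, N_BC = 51.3 kN, N_AB = 45.16 kN.
A_AB = 605.2 mm².
σ_AB = N_AB/A_AB = 45160/605.2 = 74.62 MPa.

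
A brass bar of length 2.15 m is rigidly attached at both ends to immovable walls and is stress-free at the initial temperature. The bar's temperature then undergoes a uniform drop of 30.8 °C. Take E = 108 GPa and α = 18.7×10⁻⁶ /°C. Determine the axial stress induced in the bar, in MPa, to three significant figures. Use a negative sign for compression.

Free thermal expansion αLΔT = 18.7e-6 · 2150 · -30.8 = -1.238 mm.
The walls impose strain ε = −(-1.238)/2150 = 5.7596e-04; σ = Eε = 108000 · 5.7596e-04 = 62.2 MPa.

62.2 MPa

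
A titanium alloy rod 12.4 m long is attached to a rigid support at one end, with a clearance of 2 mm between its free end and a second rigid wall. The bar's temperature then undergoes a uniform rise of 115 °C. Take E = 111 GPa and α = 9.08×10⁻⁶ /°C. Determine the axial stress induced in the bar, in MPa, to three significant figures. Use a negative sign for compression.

Free thermal expansion αLΔT = 9.08e-6 · 12400 · 115 = 12.95 mm.
The walls engage after the gap closes; constrained expansion = 12.95 − 2 = 10.95 mm.
The walls impose strain ε = −(10.95)/12400 = -8.8291e-04; σ = Eε = 111000 · -8.8291e-04 = -98 MPa.

-98.0 MPa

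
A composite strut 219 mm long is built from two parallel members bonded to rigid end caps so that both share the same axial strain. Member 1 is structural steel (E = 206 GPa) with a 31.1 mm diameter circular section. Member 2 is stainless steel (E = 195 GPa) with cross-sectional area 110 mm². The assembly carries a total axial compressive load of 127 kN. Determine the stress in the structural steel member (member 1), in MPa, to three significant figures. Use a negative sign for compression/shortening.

-147 MPa

A_1 = 759.6 mm².
Equal strain + equilibrium ⇒ each member carries load in proportion to AE: A₁E₁ = 156500000 N, A₂E₂ = 21450000 N, ΣAE = 177900000 N.
σ₁ = P·E₁/ΣAE = -127000·206000/177900000 = -147 MPa.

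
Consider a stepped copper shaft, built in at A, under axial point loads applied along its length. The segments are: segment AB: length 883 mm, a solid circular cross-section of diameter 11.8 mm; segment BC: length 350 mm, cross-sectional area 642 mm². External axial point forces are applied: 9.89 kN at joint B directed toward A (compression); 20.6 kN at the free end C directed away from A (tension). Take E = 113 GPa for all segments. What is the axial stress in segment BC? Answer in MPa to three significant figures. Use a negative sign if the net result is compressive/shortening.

32.1 MPa

Internal axial forces (sectioning from the free end, tension +): N_BC = 20.6 kN, N_AB = 10.71 kN.
σ_BC = N_BC/A_BC = 20600/642 = 32.09 MPa.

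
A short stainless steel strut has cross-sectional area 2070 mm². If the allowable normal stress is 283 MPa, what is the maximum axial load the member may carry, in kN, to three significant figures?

P_max = σ_allow · A = 283 · 2070 = 585800 N = 585.8 kN.

586 kN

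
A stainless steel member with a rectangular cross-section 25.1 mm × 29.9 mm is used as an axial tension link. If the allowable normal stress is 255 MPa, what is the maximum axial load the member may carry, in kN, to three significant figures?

191 kN

A = 750.5 mm².
P_max = σ_allow · A = 255 · 750.5 = 191400 N = 191.4 kN.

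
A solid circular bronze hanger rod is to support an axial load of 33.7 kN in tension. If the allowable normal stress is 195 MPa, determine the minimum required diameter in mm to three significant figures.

14.8 mm

Required area A ≥ P/σ_allow = 33700/195 = 172.8 mm².
For a solid circular section, d ≥ √(4A/π) = 14.83 mm.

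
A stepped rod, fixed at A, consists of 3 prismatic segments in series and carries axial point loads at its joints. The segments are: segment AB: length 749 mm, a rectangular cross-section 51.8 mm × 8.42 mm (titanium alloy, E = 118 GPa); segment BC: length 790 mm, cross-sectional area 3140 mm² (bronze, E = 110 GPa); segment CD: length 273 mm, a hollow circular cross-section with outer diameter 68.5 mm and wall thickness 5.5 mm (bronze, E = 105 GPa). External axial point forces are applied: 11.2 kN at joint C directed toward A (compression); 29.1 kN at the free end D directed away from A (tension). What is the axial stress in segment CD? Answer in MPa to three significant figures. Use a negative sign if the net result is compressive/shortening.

Internal axial forces (sectioning from the free end, tension +): N_CD = 29.1 kN, N_BC = 17.9 kN, N_AB = 17.9 kN.
A_CD = 1089 mm².
σ_CD = N_CD/A_CD = 29100/1089 = 26.73 MPa.

26.7 MPa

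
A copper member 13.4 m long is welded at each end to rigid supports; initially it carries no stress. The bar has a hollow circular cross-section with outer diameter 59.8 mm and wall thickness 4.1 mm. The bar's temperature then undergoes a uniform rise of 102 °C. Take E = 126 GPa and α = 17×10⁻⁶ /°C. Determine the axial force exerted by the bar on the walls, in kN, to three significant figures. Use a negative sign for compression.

-157 kN

Free thermal expansion αLΔT = 17e-6 · 13400 · 102 = 23.24 mm.
The walls impose strain ε = −(23.24)/13400 = -1.7340e-03; σ = Eε = 126000 · -1.7340e-03 = -218.5 MPa.
Wall reaction R = σ·A = -218.5·717.4 = -156800 N = -156.8 kN.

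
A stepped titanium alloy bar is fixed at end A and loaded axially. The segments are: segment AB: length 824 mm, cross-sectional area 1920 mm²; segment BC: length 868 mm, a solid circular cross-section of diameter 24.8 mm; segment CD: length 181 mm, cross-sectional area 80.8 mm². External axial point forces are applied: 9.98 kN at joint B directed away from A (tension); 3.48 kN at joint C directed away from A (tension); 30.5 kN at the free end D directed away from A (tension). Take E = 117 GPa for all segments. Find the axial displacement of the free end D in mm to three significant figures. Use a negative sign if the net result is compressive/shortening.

1.27 mm

Internal axial forces (sectioning from the free end, tension +): N_CD = 30.5 kN, N_BC = 33.98 kN, N_AB = 43.96 kN.
A_BC = 483.1 mm².
δ_AB = 43960·824/(1920·117000) = 0.1612 mm
δ_BC = 33980·868/(483.1·117000) = 0.5219 mm
δ_CD = 30500·181/(80.8·117000) = 0.584 mm
δ = Σδ_i = 1.267 mm.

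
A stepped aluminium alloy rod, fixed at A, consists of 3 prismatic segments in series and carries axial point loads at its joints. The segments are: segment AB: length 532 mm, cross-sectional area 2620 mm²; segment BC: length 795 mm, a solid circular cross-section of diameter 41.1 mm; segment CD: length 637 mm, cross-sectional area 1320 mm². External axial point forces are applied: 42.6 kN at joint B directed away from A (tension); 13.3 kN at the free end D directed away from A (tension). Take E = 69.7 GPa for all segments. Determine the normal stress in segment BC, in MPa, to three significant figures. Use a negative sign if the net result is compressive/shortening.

10.0 MPa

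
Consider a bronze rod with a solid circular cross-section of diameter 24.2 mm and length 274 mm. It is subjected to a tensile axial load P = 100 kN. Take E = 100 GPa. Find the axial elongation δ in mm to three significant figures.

A = 460 mm².
δ_mech = NL/(AE) = 100000·274/(460·100000) = 0.5957 mm.

0.596 mm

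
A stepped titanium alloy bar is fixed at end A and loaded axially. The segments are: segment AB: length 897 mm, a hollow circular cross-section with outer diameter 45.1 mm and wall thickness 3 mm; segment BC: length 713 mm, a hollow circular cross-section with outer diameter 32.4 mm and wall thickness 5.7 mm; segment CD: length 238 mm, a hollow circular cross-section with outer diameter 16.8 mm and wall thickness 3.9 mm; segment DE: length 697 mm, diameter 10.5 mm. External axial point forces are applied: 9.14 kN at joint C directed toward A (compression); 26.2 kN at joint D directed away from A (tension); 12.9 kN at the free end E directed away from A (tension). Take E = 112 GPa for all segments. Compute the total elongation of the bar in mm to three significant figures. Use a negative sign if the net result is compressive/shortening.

Internal axial forces (sectioning from the free end, tension +): N_DE = 12.9 kN, N_CD = 39.1 kN, N_BC = 29.96 kN, N_AB = 29.96 kN.
A_AB = 396.8 mm².
A_BC = 478.1 mm².
A_CD = 158.1 mm².
A_DE = 86.59 mm².
δ_AB = 29960·897/(396.8·112000) = 0.6047 mm
δ_BC = 29960·713/(478.1·112000) = 0.3989 mm
δ_CD = 39100·238/(158.1·112000) = 0.5257 mm
δ_DE = 12900·697/(86.59·112000) = 0.9271 mm
δ = Σδ_i = 2.456 mm.

2.46 mm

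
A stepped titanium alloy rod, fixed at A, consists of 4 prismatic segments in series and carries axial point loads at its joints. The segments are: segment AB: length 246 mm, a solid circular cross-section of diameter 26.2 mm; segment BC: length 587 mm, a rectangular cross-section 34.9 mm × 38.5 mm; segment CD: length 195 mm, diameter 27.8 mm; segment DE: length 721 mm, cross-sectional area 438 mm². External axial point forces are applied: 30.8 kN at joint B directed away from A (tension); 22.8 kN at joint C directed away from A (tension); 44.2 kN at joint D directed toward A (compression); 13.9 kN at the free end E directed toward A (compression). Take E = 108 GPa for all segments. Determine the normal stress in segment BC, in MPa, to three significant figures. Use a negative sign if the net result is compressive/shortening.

Internal axial forces (sectioning from the free end, tension +): N_DE = -13.9 kN, N_CD = -58.1 kN, N_BC = -35.3 kN, N_AB = -4.5 kN.
A_BC = 1344 mm².
σ_BC = N_BC/A_BC = -35300/1344 = -26.27 MPa.

-26.3 MPa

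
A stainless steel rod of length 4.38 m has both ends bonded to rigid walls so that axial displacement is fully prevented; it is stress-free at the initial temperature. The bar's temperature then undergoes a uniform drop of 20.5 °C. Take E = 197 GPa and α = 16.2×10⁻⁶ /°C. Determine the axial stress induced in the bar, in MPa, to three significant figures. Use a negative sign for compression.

65.4 MPa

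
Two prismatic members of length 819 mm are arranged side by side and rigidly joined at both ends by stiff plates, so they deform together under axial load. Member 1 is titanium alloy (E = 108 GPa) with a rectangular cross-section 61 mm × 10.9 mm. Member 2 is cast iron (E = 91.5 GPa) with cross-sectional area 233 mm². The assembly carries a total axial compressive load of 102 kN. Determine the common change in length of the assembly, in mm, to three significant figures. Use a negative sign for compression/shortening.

-0.897 mm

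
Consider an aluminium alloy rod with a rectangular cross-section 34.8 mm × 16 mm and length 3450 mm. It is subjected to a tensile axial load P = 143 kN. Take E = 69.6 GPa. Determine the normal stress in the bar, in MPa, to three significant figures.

A = 556.8 mm².
σ = N/A = 143000/556.8 = 256.8 MPa.

257 MPa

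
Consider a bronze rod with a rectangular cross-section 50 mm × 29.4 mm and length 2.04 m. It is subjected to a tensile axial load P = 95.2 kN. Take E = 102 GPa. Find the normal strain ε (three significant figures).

6.35e-04

A = 1470 mm².
σ = N/A = 64.76 MPa; ε = σ/E = 64.76/102000 = 6.349e-04.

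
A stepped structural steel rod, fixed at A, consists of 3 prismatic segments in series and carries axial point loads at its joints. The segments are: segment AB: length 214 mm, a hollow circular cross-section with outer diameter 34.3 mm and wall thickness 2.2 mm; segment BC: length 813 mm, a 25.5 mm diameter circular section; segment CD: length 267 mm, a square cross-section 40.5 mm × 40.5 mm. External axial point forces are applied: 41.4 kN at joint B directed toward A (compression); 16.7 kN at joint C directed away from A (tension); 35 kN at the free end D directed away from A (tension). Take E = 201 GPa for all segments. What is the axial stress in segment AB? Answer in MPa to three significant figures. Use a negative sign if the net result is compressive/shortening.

Internal axial forces (sectioning from the free end, tension +): N_CD = 35 kN, N_BC = 51.7 kN, N_AB = 10.3 kN.
A_AB = 221.9 mm².
σ_AB = N_AB/A_AB = 10300/221.9 = 46.43 MPa.

46.4 MPa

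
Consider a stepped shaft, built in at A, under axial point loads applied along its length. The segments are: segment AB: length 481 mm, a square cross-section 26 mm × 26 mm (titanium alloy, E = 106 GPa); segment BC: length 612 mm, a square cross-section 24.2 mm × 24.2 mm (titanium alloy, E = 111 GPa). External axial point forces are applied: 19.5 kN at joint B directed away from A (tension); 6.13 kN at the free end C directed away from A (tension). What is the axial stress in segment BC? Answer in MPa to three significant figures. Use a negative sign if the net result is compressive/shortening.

10.5 MPa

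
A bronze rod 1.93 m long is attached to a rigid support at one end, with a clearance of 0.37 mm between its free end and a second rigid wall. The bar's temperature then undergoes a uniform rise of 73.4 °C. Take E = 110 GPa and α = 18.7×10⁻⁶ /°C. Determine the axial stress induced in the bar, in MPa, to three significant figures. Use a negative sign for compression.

-130 MPa

Free thermal expansion αLΔT = 18.7e-6 · 1930 · 73.4 = 2.649 mm.
The walls engage after the gap closes; constrained expansion = 2.649 − 0.37 = 2.279 mm.
The walls impose strain ε = −(2.279)/1930 = -1.1809e-03; σ = Eε = 110000 · -1.1809e-03 = -129.9 MPa.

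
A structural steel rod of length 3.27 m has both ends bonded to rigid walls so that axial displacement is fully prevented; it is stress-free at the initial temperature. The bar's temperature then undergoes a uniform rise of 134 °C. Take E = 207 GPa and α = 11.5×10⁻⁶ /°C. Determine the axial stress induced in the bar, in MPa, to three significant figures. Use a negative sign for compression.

Free thermal expansion αLΔT = 11.5e-6 · 3270 · 134 = 5.039 mm.
The walls impose strain ε = −(5.039)/3270 = -1.5410e-03; σ = Eε = 207000 · -1.5410e-03 = -319 MPa.

-319 MPa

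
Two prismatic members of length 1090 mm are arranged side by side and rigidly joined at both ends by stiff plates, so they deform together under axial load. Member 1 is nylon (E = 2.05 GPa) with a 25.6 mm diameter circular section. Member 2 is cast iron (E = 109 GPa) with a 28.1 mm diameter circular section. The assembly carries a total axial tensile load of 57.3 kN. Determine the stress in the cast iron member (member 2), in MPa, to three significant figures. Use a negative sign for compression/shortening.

91.0 MPa

A_1 = 514.7 mm².
A_2 = 620.2 mm².
Equal strain + equilibrium ⇒ each member carries load in proportion to AE: A₁E₁ = 1055000 N, A₂E₂ = 67600000 N, ΣAE = 68650000 N.
σ₂ = P·E₂/ΣAE = 57300·109000/68650000 = 90.98 MPa.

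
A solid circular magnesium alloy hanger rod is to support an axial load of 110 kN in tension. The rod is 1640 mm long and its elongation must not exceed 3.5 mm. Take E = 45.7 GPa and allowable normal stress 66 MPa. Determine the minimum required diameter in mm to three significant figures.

46.1 mm

Required area A ≥ P/σ_allow = 110000/66 = 1667 mm².
For a solid circular section, d ≥ √(4A/π) = 46.07 mm.
Elongation limit: A ≥ PL/(Eδ_allow) = 110000·1640/(45700·3.5) = 1128 mm² ⇒ d ≥ 37.89 mm.
The stress limit governs.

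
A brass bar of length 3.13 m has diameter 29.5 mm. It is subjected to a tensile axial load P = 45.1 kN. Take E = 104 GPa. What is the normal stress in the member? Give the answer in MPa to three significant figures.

66.0 MPa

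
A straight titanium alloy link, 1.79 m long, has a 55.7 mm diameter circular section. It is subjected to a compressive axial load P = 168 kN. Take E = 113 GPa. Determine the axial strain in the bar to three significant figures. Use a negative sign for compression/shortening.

A = 2437 mm².
σ = N/A = -68.95 MPa; ε = σ/E = -68.95/113000 = -6.101e-04.

-6.10e-04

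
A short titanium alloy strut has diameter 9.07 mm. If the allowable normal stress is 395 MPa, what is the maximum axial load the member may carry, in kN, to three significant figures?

A = 64.61 mm².
P_max = σ_allow · A = 395 · 64.61 = 25520 N = 25.52 kN.

25.5 kN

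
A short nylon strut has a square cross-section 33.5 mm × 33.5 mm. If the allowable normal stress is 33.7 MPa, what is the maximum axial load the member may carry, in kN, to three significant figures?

37.8 kN

A = 1122 mm².
P_max = σ_allow · A = 33.7 · 1122 = 37820 N = 37.82 kN.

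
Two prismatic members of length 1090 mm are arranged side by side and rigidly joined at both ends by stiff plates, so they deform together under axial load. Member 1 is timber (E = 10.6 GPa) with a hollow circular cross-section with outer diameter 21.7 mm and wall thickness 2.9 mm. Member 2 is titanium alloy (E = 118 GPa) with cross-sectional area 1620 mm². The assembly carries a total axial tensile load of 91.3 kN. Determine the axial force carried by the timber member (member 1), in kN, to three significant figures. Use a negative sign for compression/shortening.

0.859 kN

A_1 = 171.3 mm².
Equal strain + equilibrium ⇒ each member carries load in proportion to AE: A₁E₁ = 1816000 N, A₂E₂ = 191200000 N, ΣAE = 193000000 N.
F₁ = P·A₁E₁/ΣAE = 91300·1816000/193000000 = 859 N.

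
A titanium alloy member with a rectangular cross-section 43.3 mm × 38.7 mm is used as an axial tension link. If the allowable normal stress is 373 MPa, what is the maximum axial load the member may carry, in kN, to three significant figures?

A = 1676 mm².
P_max = σ_allow · A = 373 · 1676 = 625000 N = 625 kN.

625 kN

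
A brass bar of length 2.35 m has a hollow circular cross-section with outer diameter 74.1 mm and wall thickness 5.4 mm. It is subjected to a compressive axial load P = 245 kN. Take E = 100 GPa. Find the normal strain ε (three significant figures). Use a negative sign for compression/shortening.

-0.00210

A = 1165 mm².
σ = N/A = -210.2 MPa; ε = σ/E = -210.2/100000 = -2.102e-03.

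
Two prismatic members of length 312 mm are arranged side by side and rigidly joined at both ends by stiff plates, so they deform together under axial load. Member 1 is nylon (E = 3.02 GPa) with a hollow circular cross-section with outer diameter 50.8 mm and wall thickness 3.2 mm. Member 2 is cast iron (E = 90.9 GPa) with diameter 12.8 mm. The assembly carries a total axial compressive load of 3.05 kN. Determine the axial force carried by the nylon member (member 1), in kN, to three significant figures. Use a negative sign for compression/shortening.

A_1 = 478.5 mm².
A_2 = 128.7 mm².
Equal strain + equilibrium ⇒ each member carries load in proportion to AE: A₁E₁ = 1445000 N, A₂E₂ = 11700000 N, ΣAE = 13140000 N.
F₁ = P·A₁E₁/ΣAE = -3050·1445000/13140000 = -335.4 N.

-0.335 kN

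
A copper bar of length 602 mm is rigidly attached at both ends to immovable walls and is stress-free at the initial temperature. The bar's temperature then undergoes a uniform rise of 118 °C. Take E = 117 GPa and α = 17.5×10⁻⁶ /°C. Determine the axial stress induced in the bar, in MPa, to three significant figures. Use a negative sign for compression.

Free thermal expansion αLΔT = 17.5e-6 · 602 · 118 = 1.243 mm.
The walls impose strain ε = −(1.243)/602 = -2.0650e-03; σ = Eε = 117000 · -2.0650e-03 = -241.6 MPa.

-242 MPa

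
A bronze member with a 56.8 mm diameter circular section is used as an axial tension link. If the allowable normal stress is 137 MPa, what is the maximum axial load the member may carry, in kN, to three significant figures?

347 kN

A = 2534 mm².
P_max = σ_allow · A = 137 · 2534 = 347100 N = 347.1 kN.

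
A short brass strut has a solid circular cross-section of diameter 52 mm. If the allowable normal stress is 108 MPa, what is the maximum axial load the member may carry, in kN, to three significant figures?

A = 2124 mm².
P_max = σ_allow · A = 108 · 2124 = 229400 N = 229.4 kN.

229 kN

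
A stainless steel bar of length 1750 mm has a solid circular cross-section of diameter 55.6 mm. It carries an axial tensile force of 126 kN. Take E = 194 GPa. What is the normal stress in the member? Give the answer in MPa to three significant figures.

A = 2428 mm².
σ = N/A = 126000/2428 = 51.9 MPa.

51.9 MPa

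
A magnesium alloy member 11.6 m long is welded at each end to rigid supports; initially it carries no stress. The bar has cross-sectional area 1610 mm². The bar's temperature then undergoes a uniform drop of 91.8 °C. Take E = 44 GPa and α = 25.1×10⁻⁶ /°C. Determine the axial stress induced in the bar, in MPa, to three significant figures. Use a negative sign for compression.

Free thermal expansion αLΔT = 25.1e-6 · 11600 · -91.8 = -26.73 mm.
The walls impose strain ε = −(-26.73)/11600 = 2.3042e-03; σ = Eε = 44000 · 2.3042e-03 = 101.4 MPa.

101 MPa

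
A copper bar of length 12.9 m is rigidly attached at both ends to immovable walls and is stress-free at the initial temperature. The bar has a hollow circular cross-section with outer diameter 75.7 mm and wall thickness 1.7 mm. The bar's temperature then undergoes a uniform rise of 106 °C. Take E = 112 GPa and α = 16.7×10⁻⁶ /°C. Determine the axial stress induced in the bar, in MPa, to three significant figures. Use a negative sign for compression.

-198 MPa

Free thermal expansion αLΔT = 16.7e-6 · 12900 · 106 = 22.84 mm.
The walls impose strain ε = −(22.84)/12900 = -1.7702e-03; σ = Eε = 112000 · -1.7702e-03 = -198.3 MPa.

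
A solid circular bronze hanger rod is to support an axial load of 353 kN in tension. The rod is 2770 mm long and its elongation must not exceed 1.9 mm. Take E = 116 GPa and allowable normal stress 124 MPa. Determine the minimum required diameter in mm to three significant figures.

75.2 mm

Required area A ≥ P/σ_allow = 353000/124 = 2847 mm².
For a solid circular section, d ≥ √(4A/π) = 60.2 mm.
Elongation limit: A ≥ PL/(Eδ_allow) = 353000·2770/(116000·1.9) = 4437 mm² ⇒ d ≥ 75.16 mm.
The elongation limit governs.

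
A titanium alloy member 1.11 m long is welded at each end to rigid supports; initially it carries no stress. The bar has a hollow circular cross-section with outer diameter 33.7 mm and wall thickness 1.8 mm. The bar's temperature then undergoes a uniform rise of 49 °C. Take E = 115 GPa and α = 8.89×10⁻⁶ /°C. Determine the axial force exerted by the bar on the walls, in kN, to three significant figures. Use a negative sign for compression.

-9.04 kN

Free thermal expansion αLΔT = 8.89e-6 · 1110 · 49 = 0.4835 mm.
The walls impose strain ε = −(0.4835)/1110 = -4.3561e-04; σ = Eε = 115000 · -4.3561e-04 = -50.1 MPa.
Wall reaction R = σ·A = -50.1·180.4 = -9037 N = -9.037 kN.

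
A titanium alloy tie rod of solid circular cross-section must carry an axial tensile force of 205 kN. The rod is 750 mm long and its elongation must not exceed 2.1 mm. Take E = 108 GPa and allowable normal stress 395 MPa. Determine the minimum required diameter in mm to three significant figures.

29.4 mm

Required area A ≥ P/σ_allow = 205000/395 = 519 mm².
For a solid circular section, d ≥ √(4A/π) = 25.71 mm.
Elongation limit: A ≥ PL/(Eδ_allow) = 205000·750/(108000·2.1) = 677.9 mm² ⇒ d ≥ 29.38 mm.
The elongation limit governs.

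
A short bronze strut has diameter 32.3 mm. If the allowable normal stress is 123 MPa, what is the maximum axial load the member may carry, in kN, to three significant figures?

A = 819.4 mm².
P_max = σ_allow · A = 123 · 819.4 = 100800 N = 100.8 kN.

101 kN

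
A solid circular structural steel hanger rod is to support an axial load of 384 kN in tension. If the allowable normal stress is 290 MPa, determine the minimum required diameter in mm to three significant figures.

Required area A ≥ P/σ_allow = 384000/290 = 1324 mm².
For a solid circular section, d ≥ √(4A/π) = 41.06 mm.

41.1 mm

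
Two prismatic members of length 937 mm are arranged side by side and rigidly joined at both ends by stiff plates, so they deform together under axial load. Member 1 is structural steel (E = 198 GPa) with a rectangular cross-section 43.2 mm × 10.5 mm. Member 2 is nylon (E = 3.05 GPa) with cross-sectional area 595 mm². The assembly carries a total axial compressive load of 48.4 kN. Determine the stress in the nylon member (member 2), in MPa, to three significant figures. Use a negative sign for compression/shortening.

A_1 = 453.6 mm².
Equal strain + equilibrium ⇒ each member carries load in proportion to AE: A₁E₁ = 89810000 N, A₂E₂ = 1815000 N, ΣAE = 91630000 N.
σ₂ = P·E₂/ΣAE = -48400·3050/91630000 = -1.611 MPa.

-1.61 MPa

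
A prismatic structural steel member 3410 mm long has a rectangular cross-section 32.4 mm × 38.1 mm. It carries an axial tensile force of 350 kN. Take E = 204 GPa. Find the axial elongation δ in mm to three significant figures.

4.74 mm

A = 1234 mm².
δ_mech = NL/(AE) = 350000·3410/(1234·204000) = 4.739 mm.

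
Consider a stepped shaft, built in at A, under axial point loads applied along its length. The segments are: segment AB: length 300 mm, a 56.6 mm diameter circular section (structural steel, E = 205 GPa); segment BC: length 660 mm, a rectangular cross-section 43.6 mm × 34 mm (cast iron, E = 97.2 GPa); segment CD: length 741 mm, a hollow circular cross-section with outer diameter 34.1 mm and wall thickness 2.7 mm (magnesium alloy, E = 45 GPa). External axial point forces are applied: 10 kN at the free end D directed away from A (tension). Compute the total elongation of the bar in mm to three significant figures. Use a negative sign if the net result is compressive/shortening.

Internal axial forces (sectioning from the free end, tension +): N_CD = 10 kN, N_BC = 10 kN, N_AB = 10 kN.
A_AB = 2516 mm².
A_BC = 1482 mm².
A_CD = 266.3 mm².
δ_AB = 10000·300/(2516·205000) = 0.005816 mm
δ_BC = 10000·660/(1482·97200) = 0.0458 mm
δ_CD = 10000·741/(266.3·45000) = 0.6182 mm
δ = Σδ_i = 0.6699 mm.

0.670 mm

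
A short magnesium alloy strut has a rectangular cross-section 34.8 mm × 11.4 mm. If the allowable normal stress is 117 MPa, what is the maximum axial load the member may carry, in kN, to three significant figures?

46.4 kN

A = 396.7 mm².
P_max = σ_allow · A = 117 · 396.7 = 46420 N = 46.42 kN.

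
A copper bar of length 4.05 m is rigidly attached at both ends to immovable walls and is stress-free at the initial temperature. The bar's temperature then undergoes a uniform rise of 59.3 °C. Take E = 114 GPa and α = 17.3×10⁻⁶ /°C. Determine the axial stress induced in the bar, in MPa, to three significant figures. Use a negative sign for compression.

Free thermal expansion αLΔT = 17.3e-6 · 4050 · 59.3 = 4.155 mm.
The walls impose strain ε = −(4.155)/4050 = -1.0259e-03; σ = Eε = 114000 · -1.0259e-03 = -117 MPa.

-117 MPa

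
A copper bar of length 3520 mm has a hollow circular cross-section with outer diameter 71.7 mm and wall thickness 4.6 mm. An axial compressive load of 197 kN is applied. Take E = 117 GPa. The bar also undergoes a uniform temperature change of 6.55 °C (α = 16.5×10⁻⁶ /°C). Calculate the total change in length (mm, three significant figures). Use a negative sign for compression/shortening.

-5.73 mm

A = 969.7 mm².
δ_mech = NL/(AE) = -197000·3520/(969.7·117000) = -6.112 mm.
δ_thermal = αLΔT = 16.5e-6·3520·6.55 = 0.3804 mm.
δ = δ_mech + δ_thermal = -5.732 mm.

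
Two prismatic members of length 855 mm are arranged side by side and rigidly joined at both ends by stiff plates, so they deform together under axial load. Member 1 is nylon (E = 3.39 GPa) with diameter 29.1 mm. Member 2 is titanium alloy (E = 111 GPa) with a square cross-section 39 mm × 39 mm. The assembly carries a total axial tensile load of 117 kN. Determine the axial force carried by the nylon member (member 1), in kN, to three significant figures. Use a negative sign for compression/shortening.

1.54 kN

A_1 = 665.1 mm².
A_2 = 1521 mm².
Equal strain + equilibrium ⇒ each member carries load in proportion to AE: A₁E₁ = 2255000 N, A₂E₂ = 168800000 N, ΣAE = 171100000 N.
F₁ = P·A₁E₁/ΣAE = 117000·2255000/171100000 = 1542 N.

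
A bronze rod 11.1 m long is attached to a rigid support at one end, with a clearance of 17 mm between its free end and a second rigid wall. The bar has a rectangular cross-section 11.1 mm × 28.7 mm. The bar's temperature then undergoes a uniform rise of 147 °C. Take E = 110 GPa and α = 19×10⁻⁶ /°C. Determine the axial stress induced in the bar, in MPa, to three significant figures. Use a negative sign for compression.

-139 MPa

Free thermal expansion αLΔT = 19e-6 · 11100 · 147 = 31 mm.
The walls engage after the gap closes; constrained expansion = 31 − 17 = 14 mm.
The walls impose strain ε = −(14)/11100 = -1.2615e-03; σ = Eε = 110000 · -1.2615e-03 = -138.8 MPa.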